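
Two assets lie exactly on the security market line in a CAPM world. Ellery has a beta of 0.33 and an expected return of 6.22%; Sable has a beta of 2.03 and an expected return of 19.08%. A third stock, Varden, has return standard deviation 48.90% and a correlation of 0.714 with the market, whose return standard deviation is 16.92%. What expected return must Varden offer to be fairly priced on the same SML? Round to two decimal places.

MRP = (19.08% − 6.22%) / (2.03 − 0.33) = 7.5647%
R_f = 6.22% − 0.33 × 7.5647% = 3.7236%
β_Varden = ρ·σ_i/σ_m = 0.714 × 48.90 / 16.92 = 2.0635
E(R_Varden) = R_f + β × MRP = 3.7236% + 2.0635 × 7.5647% = 19.33%

19.33%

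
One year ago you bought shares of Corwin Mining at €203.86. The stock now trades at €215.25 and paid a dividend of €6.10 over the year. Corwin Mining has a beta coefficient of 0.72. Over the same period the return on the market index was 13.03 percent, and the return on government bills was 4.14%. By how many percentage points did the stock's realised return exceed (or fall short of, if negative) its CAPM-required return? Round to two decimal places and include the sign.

Realised HPR = (P1 + D1 − P0) / P0 = (215.25 + 6.10 − 203.86) / 203.86 = 17.49 / 203.86 = 8.5794%
MRP = 13.03% − 4.14% = 8.89%
CAPM required = R_f + β·MRP = 4.14% + 0.72 × 8.89% = 10.5408%
α = realised − required = 8.5794% − 10.5408% = -1.96%

-1.96%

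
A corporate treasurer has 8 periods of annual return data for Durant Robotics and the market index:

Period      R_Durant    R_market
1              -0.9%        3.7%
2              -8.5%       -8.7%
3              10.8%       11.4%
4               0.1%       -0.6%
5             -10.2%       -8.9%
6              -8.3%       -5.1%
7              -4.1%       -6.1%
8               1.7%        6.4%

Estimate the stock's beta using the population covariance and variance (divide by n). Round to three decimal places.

Mean R_i = (-0.9 − 8.5 + 10.8 + 0.1 − 10.2 − 8.3 − 4.1 + 1.7) / 8 = -2.4250%
Mean R_m = (3.7 − 8.7 + 11.4 − 0.6 − 8.9 − 5.1 − 6.1 + 6.4) / 8 = -0.9875%
Σ(R_i − R̄_i)(R_m − R̄_m) = 343.5225  ⇒  Cov = 343.5225 / 8 = 42.9403
Σ(R_m − R̄_m)² = 395.2888  ⇒  Var(R_m) = 395.2888 / 8 = 49.4111
β = Cov / Var(R_m) = 42.9403 / 49.4111 = 0.8690

0.869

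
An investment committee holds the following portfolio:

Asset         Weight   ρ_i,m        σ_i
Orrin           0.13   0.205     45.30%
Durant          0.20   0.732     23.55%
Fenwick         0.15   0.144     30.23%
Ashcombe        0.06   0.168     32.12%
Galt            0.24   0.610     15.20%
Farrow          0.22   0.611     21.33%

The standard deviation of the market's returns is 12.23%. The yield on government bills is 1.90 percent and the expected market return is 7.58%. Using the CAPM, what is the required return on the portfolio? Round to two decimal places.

β_Orrin = 0.205 × 45.30% / 12.23% = 0.7593
β_Durant = 0.732 × 23.55% / 12.23% = 1.4095
β_Fenwick = 0.144 × 30.23% / 12.23% = 0.3559
β_Ashcombe = 0.168 × 32.12% / 12.23% = 0.4412
β_Galt = 0.610 × 15.20% / 12.23% = 0.7581
β_Farrow = 0.611 × 21.33% / 12.23% = 1.0656
β_P = Σ w_i β_i = 0.13×0.7593 + 0.20×1.4095 + 0.15×0.3559 + 0.06×0.4412 + 0.24×0.7581 + 0.22×1.0656 = 0.8768
MRP = 7.58% − 1.90% = 5.68%
E(R_P) = R_f + β_P × MRP = 1.90% + 0.8768 × 5.68% = 6.88%

6.88%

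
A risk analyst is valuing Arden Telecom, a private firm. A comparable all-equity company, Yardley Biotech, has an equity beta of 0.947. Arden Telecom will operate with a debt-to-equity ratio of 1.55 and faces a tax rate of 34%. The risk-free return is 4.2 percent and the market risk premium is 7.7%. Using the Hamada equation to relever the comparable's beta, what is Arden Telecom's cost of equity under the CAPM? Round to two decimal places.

β_L = β_U × [1 + (1 − t)(D/E)] = 0.947 × [1 + (1 − 0.34) × 1.55]
    = 0.947 × [1 + 0.66 × 1.55] = 0.947 × 2.0230 = 1.9158
E(R) = R_f + β_L × MRP = 4.2% + 1.9158 × 7.7% = 18.95%

18.95%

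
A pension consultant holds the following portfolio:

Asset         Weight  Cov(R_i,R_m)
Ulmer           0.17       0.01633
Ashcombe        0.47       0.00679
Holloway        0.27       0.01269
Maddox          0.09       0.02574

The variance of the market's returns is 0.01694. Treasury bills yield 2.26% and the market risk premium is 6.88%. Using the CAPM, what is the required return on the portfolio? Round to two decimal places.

7.02%

β_Ulmer = 0.01633 / 0.01694 = 0.9640
β_Ashcombe = 0.00679 / 0.01694 = 0.4008
β_Holloway = 0.01269 / 0.01694 = 0.7491
β_Maddox = 0.02574 / 0.01694 = 1.5195
β_P = Σ w_i β_i = 0.17×0.9640 + 0.47×0.4008 + 0.27×0.7491 + 0.09×1.5195 = 0.6913
E(R_P) = R_f + β_P × MRP = 2.26% + 0.6913 × 6.88% = 7.02%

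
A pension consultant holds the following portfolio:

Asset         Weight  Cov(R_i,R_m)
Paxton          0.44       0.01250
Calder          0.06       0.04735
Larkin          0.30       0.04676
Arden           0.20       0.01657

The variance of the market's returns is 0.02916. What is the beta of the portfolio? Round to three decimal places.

β_Paxton = 0.01250 / 0.02916 = 0.4287
β_Calder = 0.04735 / 0.02916 = 1.6238
β_Larkin = 0.04676 / 0.02916 = 1.6036
β_Arden = 0.01657 / 0.02916 = 0.5682
β_P = Σ w_i β_i = 0.44×0.4287 + 0.06×1.6238 + 0.30×1.6036 + 0.20×0.5682 = 0.8808

0.881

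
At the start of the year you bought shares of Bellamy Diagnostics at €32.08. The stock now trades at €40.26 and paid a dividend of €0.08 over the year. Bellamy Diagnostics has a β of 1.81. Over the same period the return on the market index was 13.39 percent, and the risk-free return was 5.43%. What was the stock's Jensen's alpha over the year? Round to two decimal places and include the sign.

+5.91%

Realised HPR = (P1 + D1 − P0) / P0 = (40.26 + 0.08 − 32.08) / 32.08 = 8.26 / 32.08 = 25.7481%
MRP = 13.39% − 5.43% = 7.96%
CAPM required = R_f + β·MRP = 5.43% + 1.81 × 7.96% = 19.8376%
α = realised − required = 25.7481% − 19.8376% = +5.91%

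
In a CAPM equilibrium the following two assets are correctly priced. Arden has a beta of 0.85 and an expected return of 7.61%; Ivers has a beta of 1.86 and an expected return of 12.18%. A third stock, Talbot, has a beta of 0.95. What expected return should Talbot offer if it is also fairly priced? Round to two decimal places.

MRP (SML slope) = (12.18% − 7.61%) / (1.86 − 0.85) = 4.57% / 1.01 = 4.5248%
R_f (intercept) = 7.61% − 0.85 × 4.5248% = 3.7639%
E(R_Talbot) = R_f + β × MRP = 3.7639% + 0.95 × 4.5248% = 8.06%

8.06%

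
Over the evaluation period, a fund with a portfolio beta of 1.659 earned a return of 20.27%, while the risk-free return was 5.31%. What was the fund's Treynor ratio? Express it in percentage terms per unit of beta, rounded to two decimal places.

9.02%

Treynor = (R_P − R_f) / β_P = (20.27% − 5.31%) / 1.6590 = 14.96% / 1.6590 = 9.02%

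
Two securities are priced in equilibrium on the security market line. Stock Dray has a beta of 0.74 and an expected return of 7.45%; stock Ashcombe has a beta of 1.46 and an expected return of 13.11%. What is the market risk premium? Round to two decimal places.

Both satisfy E(R) = R_f + β·MRP, so the slope of the SML is
MRP = (13.11% − 7.45%) / (1.46 − 0.74) = 5.66% / 0.72 = 7.8611%

7.86%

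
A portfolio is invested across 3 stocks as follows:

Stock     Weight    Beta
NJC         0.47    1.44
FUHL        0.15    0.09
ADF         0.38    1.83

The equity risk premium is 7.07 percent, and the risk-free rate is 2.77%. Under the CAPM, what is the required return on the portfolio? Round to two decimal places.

β_P = Σ w_i β_i = 0.47×1.44 + 0.15×0.09 + 0.38×1.83 = 1.3857
E(R_P) = R_f + β_P × MRP = 2.77% + 1.3857 × 7.07% = 12.57%

12.57%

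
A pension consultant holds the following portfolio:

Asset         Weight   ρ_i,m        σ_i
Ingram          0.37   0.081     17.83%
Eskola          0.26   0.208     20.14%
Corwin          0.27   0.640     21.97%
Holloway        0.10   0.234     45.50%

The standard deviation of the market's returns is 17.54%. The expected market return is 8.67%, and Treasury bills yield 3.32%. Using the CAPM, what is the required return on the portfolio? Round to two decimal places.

β_Ingram = 0.081 × 17.83% / 17.54% = 0.0823
β_Eskola = 0.208 × 20.14% / 17.54% = 0.2388
β_Corwin = 0.640 × 21.97% / 17.54% = 0.8016
β_Holloway = 0.234 × 45.50% / 17.54% = 0.6070
β_P = Σ w_i β_i = 0.37×0.0823 + 0.26×0.2388 + 0.27×0.8016 + 0.10×0.6070 = 0.3697
MRP = 8.67% − 3.32% = 5.35%
E(R_P) = R_f + β_P × MRP = 3.32% + 0.3697 × 5.35% = 5.30%

5.30%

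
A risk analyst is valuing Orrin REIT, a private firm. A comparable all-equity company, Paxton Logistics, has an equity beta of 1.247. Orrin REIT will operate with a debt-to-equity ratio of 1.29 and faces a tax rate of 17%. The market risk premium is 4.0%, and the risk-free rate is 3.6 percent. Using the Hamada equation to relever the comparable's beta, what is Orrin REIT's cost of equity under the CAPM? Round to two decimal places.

β_L = β_U × [1 + (1 − t)(D/E)] = 1.247 × [1 + (1 − 0.17) × 1.29]
    = 1.247 × [1 + 0.83 × 1.29] = 1.247 × 2.0707 = 2.5822
E(R) = R_f + β_L × MRP = 3.6% + 2.5822 × 4.0% = 13.93%

13.93%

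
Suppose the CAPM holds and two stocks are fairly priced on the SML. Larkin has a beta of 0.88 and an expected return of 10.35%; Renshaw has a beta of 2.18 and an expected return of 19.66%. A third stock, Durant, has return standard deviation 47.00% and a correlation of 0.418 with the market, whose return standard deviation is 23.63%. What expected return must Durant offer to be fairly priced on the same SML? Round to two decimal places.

MRP = (19.66% − 10.35%) / (2.18 − 0.88) = 7.1615%
R_f = 10.35% − 0.88 × 7.1615% = 4.0479%
β_Durant = ρ·σ_i/σ_m = 0.418 × 47.00 / 23.63 = 0.8314
E(R_Durant) = R_f + β × MRP = 4.0479% + 0.8314 × 7.1615% = 10.00%

10.00%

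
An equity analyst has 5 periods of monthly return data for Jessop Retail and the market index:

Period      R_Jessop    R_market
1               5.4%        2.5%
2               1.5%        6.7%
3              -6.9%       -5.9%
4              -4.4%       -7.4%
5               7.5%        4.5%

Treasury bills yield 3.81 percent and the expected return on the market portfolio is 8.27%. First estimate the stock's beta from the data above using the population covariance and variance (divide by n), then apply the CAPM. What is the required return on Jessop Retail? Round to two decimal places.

Mean R_i = (5.4 + 1.5 − 6.9 − 4.4 + 7.5) / 5 = 0.6200%
Mean R_m = (2.5 + 6.7 − 5.9 − 7.4 + 4.5) / 5 = 0.0800%
Σ(R_i − R̄_i)(R_m − R̄_m) = 130.3220  ⇒  Cov = 130.3220 / 5 = 26.0644
Σ(R_m − R̄_m)² = 160.9280  ⇒  Var(R_m) = 160.9280 / 5 = 32.1856
β = Cov / Var(R_m) = 26.0644 / 32.1856 = 0.8098
MRP = 8.27% − 3.81% = 4.46%
E(R) = R_f + β × MRP = 3.81% + 0.8098 × 4.46% = 7.42%

7.42%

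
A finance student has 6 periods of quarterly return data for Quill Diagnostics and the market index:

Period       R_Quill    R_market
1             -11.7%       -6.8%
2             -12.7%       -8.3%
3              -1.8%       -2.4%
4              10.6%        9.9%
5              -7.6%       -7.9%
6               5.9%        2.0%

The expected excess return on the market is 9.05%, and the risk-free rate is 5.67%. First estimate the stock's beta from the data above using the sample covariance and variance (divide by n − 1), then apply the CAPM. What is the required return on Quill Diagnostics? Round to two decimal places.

17.28%

Mean R_i = (-11.7 − 12.7 − 1.8 + 10.6 − 7.6 + 5.9) / 6 = -2.8833%
Mean R_m = (-6.8 − 8.3 − 2.4 + 9.9 − 7.9 + 2.0) / 6 = -2.2500%
Σ(R_i − R̄_i)(R_m − R̄_m) = 327.1450  ⇒  Cov = 327.1450 / 5 = 65.4290
Σ(R_m − R̄_m)² = 254.9350  ⇒  Var(R_m) = 254.9350 / 5 = 50.9870
β = Cov / Var(R_m) = 65.4290 / 50.9870 = 1.2832
E(R) = R_f + β × MRP = 5.67% + 1.2832 × 9.05% = 17.28%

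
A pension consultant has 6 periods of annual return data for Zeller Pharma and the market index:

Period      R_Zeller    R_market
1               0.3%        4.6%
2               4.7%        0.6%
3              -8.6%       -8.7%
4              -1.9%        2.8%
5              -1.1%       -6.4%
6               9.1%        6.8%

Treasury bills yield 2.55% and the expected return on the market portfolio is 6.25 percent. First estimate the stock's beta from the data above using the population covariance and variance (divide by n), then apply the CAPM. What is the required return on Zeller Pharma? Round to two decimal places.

5.30%

Mean R_i = (0.3 + 4.7 − 8.6 − 1.9 − 1.1 + 9.1) / 6 = 0.4167%
Mean R_m = (4.6 + 0.6 − 8.7 + 2.8 − 6.4 + 6.8) / 6 = -0.0500%
Σ(R_i − R̄_i)(R_m − R̄_m) = 142.7450  ⇒  Cov = 142.7450 / 6 = 23.7908
Σ(R_m − R̄_m)² = 192.2350  ⇒  Var(R_m) = 192.2350 / 6 = 32.0392
β = Cov / Var(R_m) = 23.7908 / 32.0392 = 0.7426
MRP = 6.25% − 2.55% = 3.70%
E(R) = R_f + β × MRP = 2.55% + 0.7426 × 3.70% = 5.30%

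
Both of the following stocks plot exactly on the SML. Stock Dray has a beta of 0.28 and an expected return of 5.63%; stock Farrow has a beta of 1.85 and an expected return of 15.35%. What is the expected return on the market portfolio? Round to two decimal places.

Both satisfy E(R) = R_f + β·MRP, so the slope of the SML is
MRP = (15.35% − 5.63%) / (1.85 − 0.28) = 9.72% / 1.57 = 6.1911%
R_f = E(R_Dray) − β_Dray·MRP = 5.63% − 0.28 × 6.1911% = 3.8965%
E(R_m) = R_f + MRP = 3.8965% + 6.1911% = 10.09%

10.09%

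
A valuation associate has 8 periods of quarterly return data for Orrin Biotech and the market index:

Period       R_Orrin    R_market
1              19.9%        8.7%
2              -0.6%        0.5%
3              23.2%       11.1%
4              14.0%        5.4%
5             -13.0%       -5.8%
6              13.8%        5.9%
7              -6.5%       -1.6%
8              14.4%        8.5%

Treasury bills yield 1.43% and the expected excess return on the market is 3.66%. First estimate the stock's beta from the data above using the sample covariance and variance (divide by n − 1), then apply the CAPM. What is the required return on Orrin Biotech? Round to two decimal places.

9.57%

Mean R_i = (19.9 − 0.6 + 23.2 + 14.0 − 13.0 + 13.8 − 6.5 + 14.4) / 8 = 8.1500%
Mean R_m = (8.7 + 0.5 + 11.1 + 5.4 − 5.8 + 5.9 − 1.6 + 8.5) / 8 = 4.0875%
Σ(R_i − R̄_i)(R_m − R̄_m) = 529.0650  ⇒  Cov = 529.0650 / 7 = 75.5807
Σ(R_m − R̄_m)² = 237.9088  ⇒  Var(R_m) = 237.9088 / 7 = 33.9870
β = Cov / Var(R_m) = 75.5807 / 33.9870 = 2.2238
E(R) = R_f + β × MRP = 1.43% + 2.2238 × 3.66% = 9.57%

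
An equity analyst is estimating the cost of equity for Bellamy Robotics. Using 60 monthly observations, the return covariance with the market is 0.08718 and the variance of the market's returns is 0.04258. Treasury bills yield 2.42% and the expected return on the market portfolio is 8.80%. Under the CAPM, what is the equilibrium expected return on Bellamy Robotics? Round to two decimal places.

β = Cov(R_i, R_m) / Var(R_m) = 0.08718 / 0.04258 = 2.0474
MRP = 8.80% − 2.42% = 6.38%
E(R) = R_f + β × MRP = 2.42% + 2.0474 × 6.38% = 15.48%

15.48%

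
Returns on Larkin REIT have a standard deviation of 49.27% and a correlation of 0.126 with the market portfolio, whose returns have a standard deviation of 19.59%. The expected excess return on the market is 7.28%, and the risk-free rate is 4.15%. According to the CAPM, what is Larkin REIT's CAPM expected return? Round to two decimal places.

6.46%

β = ρ × σ_i / σ_m = 0.126 × 49.27% / 19.59% = 0.3169
E(R) = 4.15% + 0.3169 × 7.28% = 6.46%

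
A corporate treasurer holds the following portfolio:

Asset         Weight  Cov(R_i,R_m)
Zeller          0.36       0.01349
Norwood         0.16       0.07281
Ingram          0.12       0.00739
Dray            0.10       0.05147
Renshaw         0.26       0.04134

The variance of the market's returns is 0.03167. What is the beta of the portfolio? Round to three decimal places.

1.051

β_Zeller = 0.01349 / 0.03167 = 0.4260
β_Norwood = 0.07281 / 0.03167 = 2.2990
β_Ingram = 0.00739 / 0.03167 = 0.2333
β_Dray = 0.05147 / 0.03167 = 1.6252
β_Renshaw = 0.04134 / 0.03167 = 1.3053
β_P = Σ w_i β_i = 0.36×0.4260 + 0.16×2.2990 + 0.12×0.2333 + 0.10×1.6252 + 0.26×1.3053 = 1.0511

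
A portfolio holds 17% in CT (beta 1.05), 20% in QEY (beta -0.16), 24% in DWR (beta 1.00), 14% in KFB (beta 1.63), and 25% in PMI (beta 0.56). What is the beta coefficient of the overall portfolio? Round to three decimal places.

β_P = Σ w_i β_i = 0.17×1.05 + 0.20×-0.16 + 0.24×1.00 + 0.14×1.63 + 0.25×0.56 = 0.7547

0.755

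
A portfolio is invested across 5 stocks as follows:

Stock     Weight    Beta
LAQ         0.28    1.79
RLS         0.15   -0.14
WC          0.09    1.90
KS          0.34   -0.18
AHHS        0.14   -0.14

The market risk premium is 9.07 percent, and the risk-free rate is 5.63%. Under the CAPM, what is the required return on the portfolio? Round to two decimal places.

β_P = Σ w_i β_i = 0.28×1.79 + 0.15×-0.14 + 0.09×1.90 + 0.34×-0.18 + 0.14×-0.14 = 0.5704
E(R_P) = R_f + β_P × MRP = 5.63% + 0.5704 × 9.07% = 10.80%

10.80%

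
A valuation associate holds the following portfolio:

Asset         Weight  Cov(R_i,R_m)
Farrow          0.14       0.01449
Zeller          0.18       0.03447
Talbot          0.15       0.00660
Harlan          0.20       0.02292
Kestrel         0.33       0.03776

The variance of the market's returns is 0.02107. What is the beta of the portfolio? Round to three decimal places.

1.247

β_Farrow = 0.01449 / 0.02107 = 0.6877
β_Zeller = 0.03447 / 0.02107 = 1.6360
β_Talbot = 0.00660 / 0.02107 = 0.3132
β_Harlan = 0.02292 / 0.02107 = 1.0878
β_Kestrel = 0.03776 / 0.02107 = 1.7921
β_P = Σ w_i β_i = 0.14×0.6877 + 0.18×1.6360 + 0.15×0.3132 + 0.20×1.0878 + 0.33×1.7921 = 1.2467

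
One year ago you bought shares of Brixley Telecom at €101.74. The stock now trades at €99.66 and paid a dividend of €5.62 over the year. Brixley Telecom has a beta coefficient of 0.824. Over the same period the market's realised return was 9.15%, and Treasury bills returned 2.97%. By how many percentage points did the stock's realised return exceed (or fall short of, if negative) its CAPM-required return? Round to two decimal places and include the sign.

-4.58%

Realised HPR = (P1 + D1 − P0) / P0 = (99.66 + 5.62 − 101.74) / 101.74 = 3.54 / 101.74 = 3.4795%
MRP = 9.15% − 2.97% = 6.18%
CAPM required = R_f + β·MRP = 2.97% + 0.824 × 6.18% = 8.06232%
α = realised − required = 3.4795% − 8.06232% = -4.58%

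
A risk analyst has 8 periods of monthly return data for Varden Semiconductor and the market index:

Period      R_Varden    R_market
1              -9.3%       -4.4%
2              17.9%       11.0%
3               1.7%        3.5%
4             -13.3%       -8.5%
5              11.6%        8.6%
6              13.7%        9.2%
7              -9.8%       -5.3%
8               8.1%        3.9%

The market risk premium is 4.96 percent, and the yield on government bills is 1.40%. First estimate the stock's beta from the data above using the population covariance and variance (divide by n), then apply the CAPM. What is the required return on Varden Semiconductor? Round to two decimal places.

Mean R_i = (-9.3 + 17.9 + 1.7 − 13.3 + 11.6 + 13.7 − 9.8 + 8.1) / 8 = 2.5750%
Mean R_m = (-4.4 + 11.0 + 3.5 − 8.5 + 8.6 + 9.2 − 5.3 + 3.9) / 8 = 2.2500%
Σ(R_i − R̄_i)(R_m − R̄_m) = 619.8000  ⇒  Cov = 619.8000 / 8 = 77.4750
Σ(R_m − R̄_m)² = 386.2600  ⇒  Var(R_m) = 386.2600 / 8 = 48.2825
β = Cov / Var(R_m) = 77.4750 / 48.2825 = 1.6046
E(R) = R_f + β × MRP = 1.40% + 1.6046 × 4.96% = 9.36%

9.36%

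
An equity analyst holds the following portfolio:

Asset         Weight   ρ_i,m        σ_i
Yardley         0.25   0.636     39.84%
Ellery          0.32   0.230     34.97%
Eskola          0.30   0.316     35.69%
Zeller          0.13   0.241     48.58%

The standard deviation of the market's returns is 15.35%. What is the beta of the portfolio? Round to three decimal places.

β_Yardley = 0.636 × 39.84% / 15.35% = 1.6507
β_Ellery = 0.230 × 34.97% / 15.35% = 0.5240
β_Eskola = 0.316 × 35.69% / 15.35% = 0.7347
β_Zeller = 0.241 × 48.58% / 15.35% = 0.7627
β_P = Σ w_i β_i = 0.25×1.6507 + 0.32×0.5240 + 0.30×0.7347 + 0.13×0.7627 = 0.8999

0.900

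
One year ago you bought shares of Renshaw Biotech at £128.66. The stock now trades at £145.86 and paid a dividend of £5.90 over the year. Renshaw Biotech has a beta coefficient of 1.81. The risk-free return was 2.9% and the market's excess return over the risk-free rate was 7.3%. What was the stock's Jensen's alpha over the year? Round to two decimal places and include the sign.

+1.84%

Realised HPR = (P1 + D1 − P0) / P0 = (145.86 + 5.90 − 128.66) / 128.66 = 23.10 / 128.66 = 17.9543%
CAPM required = R_f + β·MRP = 2.9% + 1.81 × 7.3% = 16.1130%
α = realised − required = 17.9543% − 16.1130% = +1.84%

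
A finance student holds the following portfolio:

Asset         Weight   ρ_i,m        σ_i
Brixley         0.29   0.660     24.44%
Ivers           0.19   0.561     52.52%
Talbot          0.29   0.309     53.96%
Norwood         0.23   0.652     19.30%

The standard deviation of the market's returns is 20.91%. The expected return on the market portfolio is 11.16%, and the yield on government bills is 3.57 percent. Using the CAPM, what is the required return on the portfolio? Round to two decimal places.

β_Brixley = 0.660 × 24.44% / 20.91% = 0.7714
β_Ivers = 0.561 × 52.52% / 20.91% = 1.4091
β_Talbot = 0.309 × 53.96% / 20.91% = 0.7974
β_Norwood = 0.652 × 19.30% / 20.91% = 0.6018
β_P = Σ w_i β_i = 0.29×0.7714 + 0.19×1.4091 + 0.29×0.7974 + 0.23×0.6018 = 0.8611
MRP = 11.16% − 3.57% = 7.59%
E(R_P) = R_f + β_P × MRP = 3.57% + 0.8611 × 7.59% = 10.11%

10.11%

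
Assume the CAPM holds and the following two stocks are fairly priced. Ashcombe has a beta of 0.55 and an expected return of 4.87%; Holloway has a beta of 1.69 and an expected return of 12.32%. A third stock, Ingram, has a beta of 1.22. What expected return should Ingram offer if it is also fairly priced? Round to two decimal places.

MRP (SML slope) = (12.32% − 4.87%) / (1.69 − 0.55) = 7.45% / 1.14 = 6.5351%
R_f (intercept) = 4.87% − 0.55 × 6.5351% = 1.2757%
E(R_Ingram) = R_f + β × MRP = 1.2757% + 1.22 × 6.5351% = 9.25%

9.25%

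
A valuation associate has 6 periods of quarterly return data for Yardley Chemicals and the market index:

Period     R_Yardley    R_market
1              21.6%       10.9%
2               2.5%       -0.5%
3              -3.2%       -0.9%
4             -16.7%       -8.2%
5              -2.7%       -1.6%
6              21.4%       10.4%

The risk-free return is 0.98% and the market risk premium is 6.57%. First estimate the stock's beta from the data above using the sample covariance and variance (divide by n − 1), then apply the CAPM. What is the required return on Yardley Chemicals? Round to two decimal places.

Mean R_i = (21.6 + 2.5 − 3.2 − 16.7 − 2.7 + 21.4) / 6 = 3.8167%
Mean R_m = (10.9 − 0.5 − 0.9 − 8.2 − 1.6 + 10.4) / 6 = 1.6833%
Σ(R_i − R̄_i)(R_m − R̄_m) = 562.3417  ⇒  Cov = 562.3417 / 5 = 112.4683
Σ(R_m − R̄_m)² = 280.8283  ⇒  Var(R_m) = 280.8283 / 5 = 56.1657
β = Cov / Var(R_m) = 112.4683 / 56.1657 = 2.0024
E(R) = R_f + β × MRP = 0.98% + 2.0024 × 6.57% = 14.14%

14.14%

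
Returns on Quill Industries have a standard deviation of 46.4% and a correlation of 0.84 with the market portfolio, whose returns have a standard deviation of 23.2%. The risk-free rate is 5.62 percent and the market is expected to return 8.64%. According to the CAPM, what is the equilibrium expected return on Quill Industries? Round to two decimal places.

10.69%

β = ρ × σ_i / σ_m = 0.84 × 46.4% / 23.2% = 1.6800
MRP = 8.64% − 5.62% = 3.02%
E(R) = 5.62% + 1.6800 × 3.02% = 10.69%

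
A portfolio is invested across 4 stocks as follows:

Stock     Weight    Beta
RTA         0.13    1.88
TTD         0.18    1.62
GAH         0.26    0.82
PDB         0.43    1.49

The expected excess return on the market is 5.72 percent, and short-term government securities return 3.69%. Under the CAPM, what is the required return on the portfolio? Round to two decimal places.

11.64%

β_P = Σ w_i β_i = 0.13×1.88 + 0.18×1.62 + 0.26×0.82 + 0.43×1.49 = 1.3899
E(R_P) = R_f + β_P × MRP = 3.69% + 1.3899 × 5.72% = 11.64%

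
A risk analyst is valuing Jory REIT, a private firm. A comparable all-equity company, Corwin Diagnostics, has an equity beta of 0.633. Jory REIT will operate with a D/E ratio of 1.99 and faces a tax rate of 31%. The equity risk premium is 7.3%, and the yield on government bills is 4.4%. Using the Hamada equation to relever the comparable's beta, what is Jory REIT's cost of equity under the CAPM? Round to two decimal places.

β_L = β_U × [1 + (1 − t)(D/E)] = 0.633 × [1 + (1 − 0.31) × 1.99]
    = 0.633 × [1 + 0.69 × 1.99] = 0.633 × 2.3731 = 1.5022
E(R) = R_f + β_L × MRP = 4.4% + 1.5022 × 7.3% = 15.37%

15.37%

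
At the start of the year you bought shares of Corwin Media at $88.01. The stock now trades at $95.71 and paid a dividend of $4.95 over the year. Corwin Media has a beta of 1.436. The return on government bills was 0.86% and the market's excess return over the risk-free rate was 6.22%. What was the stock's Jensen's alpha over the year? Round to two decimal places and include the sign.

+4.58%

Realised HPR = (P1 + D1 − P0) / P0 = (95.71 + 4.95 − 88.01) / 88.01 = 12.65 / 88.01 = 14.3734%
CAPM required = R_f + β·MRP = 0.86% + 1.436 × 6.22% = 9.79192%
α = realised − required = 14.3734% − 9.79192% = +4.58%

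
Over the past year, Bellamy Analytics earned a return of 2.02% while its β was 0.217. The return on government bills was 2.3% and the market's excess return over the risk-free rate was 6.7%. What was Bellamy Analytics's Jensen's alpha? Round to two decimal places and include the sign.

CAPM benchmark = R_f + β(R_m − R_f) = 2.3% + 0.217 × 6.7% = 3.7539%
α = actual − benchmark = 2.02% − 3.7539% = -1.73%

-1.73%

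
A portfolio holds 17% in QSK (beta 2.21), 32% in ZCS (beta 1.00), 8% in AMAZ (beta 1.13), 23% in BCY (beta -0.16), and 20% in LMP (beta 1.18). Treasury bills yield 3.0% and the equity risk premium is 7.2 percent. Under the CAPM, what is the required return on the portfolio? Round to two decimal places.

β_P = Σ w_i β_i = 0.17×2.21 + 0.32×1.00 + 0.08×1.13 + 0.23×-0.16 + 0.20×1.18 = 0.9853
E(R_P) = R_f + β_P × MRP = 3.0% + 0.9853 × 7.2% = 10.09%

10.09%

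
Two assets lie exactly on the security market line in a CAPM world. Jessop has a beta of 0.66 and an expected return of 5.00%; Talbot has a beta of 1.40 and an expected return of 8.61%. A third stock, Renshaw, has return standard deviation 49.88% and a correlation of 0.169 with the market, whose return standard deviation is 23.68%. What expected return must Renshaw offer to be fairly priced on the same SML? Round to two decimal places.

MRP = (8.61% − 5.00%) / (1.40 − 0.66) = 4.8784%
R_f = 5.00% − 0.66 × 4.8784% = 1.7803%
β_Renshaw = ρ·σ_i/σ_m = 0.169 × 49.88 / 23.68 = 0.3560
E(R_Renshaw) = R_f + β × MRP = 1.7803% + 0.3560 × 4.8784% = 3.52%

3.52%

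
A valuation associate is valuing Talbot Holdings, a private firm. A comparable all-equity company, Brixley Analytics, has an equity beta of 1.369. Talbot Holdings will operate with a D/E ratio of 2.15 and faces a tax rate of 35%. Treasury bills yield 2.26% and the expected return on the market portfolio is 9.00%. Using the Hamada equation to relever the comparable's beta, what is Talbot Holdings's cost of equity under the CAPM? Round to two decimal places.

24.38%

β_L = β_U × [1 + (1 − t)(D/E)] = 1.369 × [1 + (1 − 0.35) × 2.15]
    = 1.369 × [1 + 0.65 × 2.15] = 1.369 × 2.3975 = 3.2822
MRP = 9.00% − 2.26% = 6.74%
E(R) = R_f + β_L × MRP = 2.26% + 3.2822 × 6.74% = 24.38%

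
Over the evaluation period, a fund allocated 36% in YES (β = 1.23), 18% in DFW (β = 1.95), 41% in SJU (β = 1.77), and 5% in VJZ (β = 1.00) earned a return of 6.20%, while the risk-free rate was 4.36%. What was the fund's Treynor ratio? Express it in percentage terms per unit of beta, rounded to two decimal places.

β_P = 0.36×1.23 + 0.18×1.95 + 0.41×1.77 + 0.05×1.00 = 1.5695
Treynor = (R_P − R_f) / β_P = (6.20% − 4.36%) / 1.5695 = 1.84% / 1.5695 = 1.17%

1.17%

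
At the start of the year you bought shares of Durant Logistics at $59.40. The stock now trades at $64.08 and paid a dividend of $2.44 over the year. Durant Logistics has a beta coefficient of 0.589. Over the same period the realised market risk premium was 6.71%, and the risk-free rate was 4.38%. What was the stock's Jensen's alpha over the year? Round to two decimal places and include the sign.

Realised HPR = (P1 + D1 − P0) / P0 = (64.08 + 2.44 − 59.40) / 59.40 = 7.12 / 59.40 = 11.9865%
CAPM required = R_f + β·MRP = 4.38% + 0.589 × 6.71% = 8.33219%
α = realised − required = 11.9865% − 8.33219% = +3.65%

+3.65%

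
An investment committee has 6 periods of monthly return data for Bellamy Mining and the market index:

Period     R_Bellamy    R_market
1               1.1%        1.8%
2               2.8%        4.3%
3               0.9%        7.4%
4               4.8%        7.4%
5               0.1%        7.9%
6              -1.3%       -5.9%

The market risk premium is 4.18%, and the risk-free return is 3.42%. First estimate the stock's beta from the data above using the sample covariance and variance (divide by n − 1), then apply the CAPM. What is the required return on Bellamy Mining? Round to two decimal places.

4.39%

Mean R_i = (1.1 + 2.8 + 0.9 + 4.8 + 0.1 − 1.3) / 6 = 1.4000%
Mean R_m = (1.8 + 4.3 + 7.4 + 7.4 + 7.9 − 5.9) / 6 = 3.8167%
Σ(R_i − R̄_i)(R_m − R̄_m) = 32.6000  ⇒  Cov = 32.6000 / 5 = 6.5200
Σ(R_m − R̄_m)² = 141.0683  ⇒  Var(R_m) = 141.0683 / 5 = 28.2137
β = Cov / Var(R_m) = 6.5200 / 28.2137 = 0.2311
E(R) = R_f + β × MRP = 3.42% + 0.2311 × 4.18% = 4.39%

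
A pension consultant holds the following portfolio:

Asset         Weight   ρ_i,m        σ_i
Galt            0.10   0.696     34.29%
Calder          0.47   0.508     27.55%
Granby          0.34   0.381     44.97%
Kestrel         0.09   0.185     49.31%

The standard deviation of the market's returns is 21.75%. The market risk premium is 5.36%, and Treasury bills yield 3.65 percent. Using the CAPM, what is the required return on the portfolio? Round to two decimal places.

β_Galt = 0.696 × 34.29% / 21.75% = 1.0973
β_Calder = 0.508 × 27.55% / 21.75% = 0.6435
β_Granby = 0.381 × 44.97% / 21.75% = 0.7878
β_Kestrel = 0.185 × 49.31% / 21.75% = 0.4194
β_P = Σ w_i β_i = 0.10×1.0973 + 0.47×0.6435 + 0.34×0.7878 + 0.09×0.4194 = 0.7178
E(R_P) = R_f + β_P × MRP = 3.65% + 0.7178 × 5.36% = 7.50%

7.50%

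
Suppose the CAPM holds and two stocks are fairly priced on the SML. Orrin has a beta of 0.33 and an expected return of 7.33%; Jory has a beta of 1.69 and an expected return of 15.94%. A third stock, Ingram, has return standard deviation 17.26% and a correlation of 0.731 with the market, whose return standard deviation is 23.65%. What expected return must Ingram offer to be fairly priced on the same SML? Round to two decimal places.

8.62%

MRP = (15.94% − 7.33%) / (1.69 − 0.33) = 6.3309%
R_f = 7.33% − 0.33 × 6.3309% = 5.2408%
β_Ingram = ρ·σ_i/σ_m = 0.731 × 17.26 / 23.65 = 0.5335
E(R_Ingram) = R_f + β × MRP = 5.2408% + 0.5335 × 6.3309% = 8.62%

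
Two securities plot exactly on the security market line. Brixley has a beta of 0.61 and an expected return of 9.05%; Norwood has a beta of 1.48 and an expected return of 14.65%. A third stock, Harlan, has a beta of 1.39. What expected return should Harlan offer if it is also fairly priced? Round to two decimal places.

14.07%

MRP (SML slope) = (14.65% − 9.05%) / (1.48 − 0.61) = 5.60% / 0.87 = 6.4368%
R_f (intercept) = 9.05% − 0.61 × 6.4368% = 5.1236%
E(R_Harlan) = R_f + β × MRP = 5.1236% + 1.39 × 6.4368% = 14.07%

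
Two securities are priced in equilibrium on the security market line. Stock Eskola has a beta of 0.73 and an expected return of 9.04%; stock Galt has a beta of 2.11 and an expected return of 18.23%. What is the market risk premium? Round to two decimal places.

Both satisfy E(R) = R_f + β·MRP, so the slope of the SML is
MRP = (18.23% − 9.04%) / (2.11 − 0.73) = 9.19% / 1.38 = 6.6594%

6.66%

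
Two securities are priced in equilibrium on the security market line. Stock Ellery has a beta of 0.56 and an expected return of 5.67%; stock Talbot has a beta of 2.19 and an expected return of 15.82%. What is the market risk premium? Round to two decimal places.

Both satisfy E(R) = R_f + β·MRP, so the slope of the SML is
MRP = (15.82% − 5.67%) / (2.19 − 0.56) = 10.15% / 1.63 = 6.2270%

6.23%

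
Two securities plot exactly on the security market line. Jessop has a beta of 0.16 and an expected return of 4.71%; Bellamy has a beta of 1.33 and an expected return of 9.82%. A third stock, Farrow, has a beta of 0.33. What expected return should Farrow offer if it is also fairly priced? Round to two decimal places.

MRP (SML slope) = (9.82% − 4.71%) / (1.33 − 0.16) = 5.11% / 1.17 = 4.3675%
R_f (intercept) = 4.71% − 0.16 × 4.3675% = 4.0112%
E(R_Farrow) = R_f + β × MRP = 4.0112% + 0.33 × 4.3675% = 5.45%

5.45%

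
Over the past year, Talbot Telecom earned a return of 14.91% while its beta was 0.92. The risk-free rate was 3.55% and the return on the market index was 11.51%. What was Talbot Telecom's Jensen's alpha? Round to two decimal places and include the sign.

Market excess return = 11.51% − 3.55% = 7.96%
CAPM benchmark = R_f + β(R_m − R_f) = 3.55% + 0.92 × 7.96% = 10.8732%
α = actual − benchmark = 14.91% − 10.8732% = +4.04%

+4.04%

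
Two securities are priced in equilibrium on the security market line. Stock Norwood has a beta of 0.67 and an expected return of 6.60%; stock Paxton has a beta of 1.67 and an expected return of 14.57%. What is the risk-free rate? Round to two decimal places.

Both satisfy E(R) = R_f + β·MRP, so the slope of the SML is
MRP = (14.57% − 6.60%) / (1.67 − 0.67) = 7.97% / 1.00 = 7.9700%
R_f = E(R_Norwood) − β_Norwood·MRP = 6.60% − 0.67 × 7.9700% = 1.2601%

1.26%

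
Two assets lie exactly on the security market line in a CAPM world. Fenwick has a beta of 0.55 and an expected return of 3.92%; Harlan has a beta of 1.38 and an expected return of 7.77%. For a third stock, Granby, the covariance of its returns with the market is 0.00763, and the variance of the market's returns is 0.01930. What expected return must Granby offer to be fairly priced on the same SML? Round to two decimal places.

MRP = (7.77% − 3.92%) / (1.38 − 0.55) = 4.6386%
R_f = 3.92% − 0.55 × 4.6386% = 1.3688%
β_Granby = Cov / Var(R_m) = 0.00763 / 0.01930 = 0.3953
E(R_Granby) = R_f + β × MRP = 1.3688% + 0.3953 × 4.6386% = 3.20%

3.20%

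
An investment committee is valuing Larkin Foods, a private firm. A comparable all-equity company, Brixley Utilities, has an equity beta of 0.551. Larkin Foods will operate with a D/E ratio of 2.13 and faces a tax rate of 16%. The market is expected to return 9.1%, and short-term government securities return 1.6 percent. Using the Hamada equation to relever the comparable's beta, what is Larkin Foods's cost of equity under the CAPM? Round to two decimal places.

13.13%

β_L = β_U × [1 + (1 − t)(D/E)] = 0.551 × [1 + (1 − 0.16) × 2.13]
    = 0.551 × [1 + 0.84 × 2.13] = 0.551 × 2.7892 = 1.5368
MRP = 9.1% − 1.6% = 7.50%
E(R) = R_f + β_L × MRP = 1.6% + 1.5368 × 7.5% = 13.13%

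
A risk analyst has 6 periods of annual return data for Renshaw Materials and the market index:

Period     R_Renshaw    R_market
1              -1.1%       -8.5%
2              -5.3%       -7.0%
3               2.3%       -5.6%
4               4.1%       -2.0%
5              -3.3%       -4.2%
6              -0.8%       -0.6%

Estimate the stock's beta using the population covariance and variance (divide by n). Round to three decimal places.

Mean R_i = (-1.1 − 5.3 + 2.3 + 4.1 − 3.3 − 0.8) / 6 = -0.6833%
Mean R_m = (-8.5 − 7.0 − 5.6 − 2.0 − 4.2 − 0.6) / 6 = -4.6500%
Σ(R_i − R̄_i)(R_m − R̄_m) = 20.6450  ⇒  Cov = 20.6450 / 6 = 3.4408
Σ(R_m − R̄_m)² = 44.8750  ⇒  Var(R_m) = 44.8750 / 6 = 7.4792
β = Cov / Var(R_m) = 3.4408 / 7.4792 = 0.4600

0.460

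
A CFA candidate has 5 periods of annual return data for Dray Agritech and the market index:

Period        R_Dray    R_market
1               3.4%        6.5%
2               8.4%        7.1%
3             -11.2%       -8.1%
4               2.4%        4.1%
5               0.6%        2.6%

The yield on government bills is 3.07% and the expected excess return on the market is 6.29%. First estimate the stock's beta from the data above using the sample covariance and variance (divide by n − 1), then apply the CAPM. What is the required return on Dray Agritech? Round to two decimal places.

10.31%

Mean R_i = (3.4 + 8.4 − 11.2 + 2.4 + 0.6) / 5 = 0.7200%
Mean R_m = (6.5 + 7.1 − 8.1 + 4.1 + 2.6) / 5 = 2.4400%
Σ(R_i − R̄_i)(R_m − R̄_m) = 175.0760  ⇒  Cov = 175.0760 / 4 = 43.7690
Σ(R_m − R̄_m)² = 152.0720  ⇒  Var(R_m) = 152.0720 / 4 = 38.0180
β = Cov / Var(R_m) = 43.7690 / 38.0180 = 1.1513
E(R) = R_f + β × MRP = 3.07% + 1.1513 × 6.29% = 10.31%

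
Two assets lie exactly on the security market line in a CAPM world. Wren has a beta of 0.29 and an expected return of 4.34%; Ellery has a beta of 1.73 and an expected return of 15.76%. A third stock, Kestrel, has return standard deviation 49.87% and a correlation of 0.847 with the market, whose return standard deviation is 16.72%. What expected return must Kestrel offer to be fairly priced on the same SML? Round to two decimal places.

MRP = (15.76% − 4.34%) / (1.73 − 0.29) = 7.9306%
R_f = 4.34% − 0.29 × 7.9306% = 2.0401%
β_Kestrel = ρ·σ_i/σ_m = 0.847 × 49.87 / 16.72 = 2.5263
E(R_Kestrel) = R_f + β × MRP = 2.0401% + 2.5263 × 7.9306% = 22.08%

22.08%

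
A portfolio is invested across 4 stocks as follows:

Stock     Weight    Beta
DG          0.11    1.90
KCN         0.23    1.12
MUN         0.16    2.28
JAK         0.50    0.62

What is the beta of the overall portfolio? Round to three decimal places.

1.141

β_P = Σ w_i β_i = 0.11×1.90 + 0.23×1.12 + 0.16×2.28 + 0.50×0.62 = 1.1414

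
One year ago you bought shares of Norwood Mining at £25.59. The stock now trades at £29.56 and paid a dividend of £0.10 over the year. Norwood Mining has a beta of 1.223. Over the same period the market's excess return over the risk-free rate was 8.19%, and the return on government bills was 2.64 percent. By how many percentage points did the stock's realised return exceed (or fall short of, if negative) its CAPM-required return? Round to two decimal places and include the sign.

Realised HPR = (P1 + D1 − P0) / P0 = (29.56 + 0.10 − 25.59) / 25.59 = 4.07 / 25.59 = 15.9047%
CAPM required = R_f + β·MRP = 2.64% + 1.223 × 8.19% = 12.65637%
α = realised − required = 15.9047% − 12.65637% = +3.25%

+3.25%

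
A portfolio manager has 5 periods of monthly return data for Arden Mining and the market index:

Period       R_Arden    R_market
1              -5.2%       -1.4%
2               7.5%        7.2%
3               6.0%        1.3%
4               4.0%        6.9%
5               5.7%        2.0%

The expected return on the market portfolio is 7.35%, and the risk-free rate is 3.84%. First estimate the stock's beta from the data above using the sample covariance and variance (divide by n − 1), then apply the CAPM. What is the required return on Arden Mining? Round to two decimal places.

Mean R_i = (-5.2 + 7.5 + 6.0 + 4.0 + 5.7) / 5 = 3.6000%
Mean R_m = (-1.4 + 7.2 + 1.3 + 6.9 + 2.0) / 5 = 3.2000%
Σ(R_i − R̄_i)(R_m − R̄_m) = 50.4800  ⇒  Cov = 50.4800 / 4 = 12.6200
Σ(R_m − R̄_m)² = 55.9000  ⇒  Var(R_m) = 55.9000 / 4 = 13.9750
β = Cov / Var(R_m) = 12.6200 / 13.9750 = 0.9030
MRP = 7.35% − 3.84% = 3.51%
E(R) = R_f + β × MRP = 3.84% + 0.9030 × 3.51% = 7.01%

7.01%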